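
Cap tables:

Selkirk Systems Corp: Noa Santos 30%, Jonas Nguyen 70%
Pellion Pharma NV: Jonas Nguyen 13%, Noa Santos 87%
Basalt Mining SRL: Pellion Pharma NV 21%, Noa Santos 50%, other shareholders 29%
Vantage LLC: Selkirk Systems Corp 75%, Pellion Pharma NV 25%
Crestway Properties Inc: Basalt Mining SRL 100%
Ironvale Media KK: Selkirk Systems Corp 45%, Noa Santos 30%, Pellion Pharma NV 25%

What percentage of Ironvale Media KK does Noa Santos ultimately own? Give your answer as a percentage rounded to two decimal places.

65.25%

Noa reaches Ironvale along 3 paths.
Via Selkirk: 30% × 45% = 13.5%.
Direct stake: 30% = 30%.
Via Pellion: 87% × 25% = 21.75%.
Total: 13.5% + 30% + 21.75% = 65.25%.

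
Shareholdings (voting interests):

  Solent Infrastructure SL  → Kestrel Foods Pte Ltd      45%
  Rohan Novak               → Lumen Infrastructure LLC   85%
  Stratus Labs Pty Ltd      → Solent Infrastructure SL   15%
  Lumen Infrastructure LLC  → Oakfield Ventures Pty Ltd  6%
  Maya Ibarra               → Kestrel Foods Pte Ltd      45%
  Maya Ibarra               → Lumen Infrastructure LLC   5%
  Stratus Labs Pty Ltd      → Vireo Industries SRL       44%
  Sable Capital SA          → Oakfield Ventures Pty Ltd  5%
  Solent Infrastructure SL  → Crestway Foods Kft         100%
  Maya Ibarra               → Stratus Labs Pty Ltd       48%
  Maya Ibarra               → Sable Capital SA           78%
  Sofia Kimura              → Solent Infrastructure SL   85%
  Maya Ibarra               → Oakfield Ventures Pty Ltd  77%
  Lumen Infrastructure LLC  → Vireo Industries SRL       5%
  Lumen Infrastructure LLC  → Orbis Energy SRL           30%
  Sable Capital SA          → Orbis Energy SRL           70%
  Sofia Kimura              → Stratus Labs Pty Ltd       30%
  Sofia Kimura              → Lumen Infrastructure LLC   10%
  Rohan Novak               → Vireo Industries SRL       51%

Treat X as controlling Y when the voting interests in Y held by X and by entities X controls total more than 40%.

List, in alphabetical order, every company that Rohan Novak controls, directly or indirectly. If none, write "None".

Lumen Infrastructure LLC, Vireo Industries SRL

Rohan holds 85% of Lumen, so Rohan controls Lumen.
Lumen and Rohan together hold 5% + 51% = 56% of Vireo, so Rohan controls Vireo.
No other company's threshold is met.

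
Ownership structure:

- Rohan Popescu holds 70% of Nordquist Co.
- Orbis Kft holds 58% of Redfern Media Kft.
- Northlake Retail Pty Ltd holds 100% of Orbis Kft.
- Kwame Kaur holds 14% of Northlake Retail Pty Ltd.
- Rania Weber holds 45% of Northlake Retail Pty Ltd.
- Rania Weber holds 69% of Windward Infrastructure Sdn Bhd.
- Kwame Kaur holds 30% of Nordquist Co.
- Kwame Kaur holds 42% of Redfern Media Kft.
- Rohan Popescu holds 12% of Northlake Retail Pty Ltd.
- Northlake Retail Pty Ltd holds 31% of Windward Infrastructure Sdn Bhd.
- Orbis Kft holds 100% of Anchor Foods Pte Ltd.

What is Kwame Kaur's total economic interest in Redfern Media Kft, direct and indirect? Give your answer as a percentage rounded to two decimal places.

50.12%

Kwame reaches Redfern along 2 paths.
Direct stake: 42% = 42%.
Via Northlake → Orbis: 14% × 100% × 58% = 8.12%.
Total: 42% + 8.12% = 50.12%.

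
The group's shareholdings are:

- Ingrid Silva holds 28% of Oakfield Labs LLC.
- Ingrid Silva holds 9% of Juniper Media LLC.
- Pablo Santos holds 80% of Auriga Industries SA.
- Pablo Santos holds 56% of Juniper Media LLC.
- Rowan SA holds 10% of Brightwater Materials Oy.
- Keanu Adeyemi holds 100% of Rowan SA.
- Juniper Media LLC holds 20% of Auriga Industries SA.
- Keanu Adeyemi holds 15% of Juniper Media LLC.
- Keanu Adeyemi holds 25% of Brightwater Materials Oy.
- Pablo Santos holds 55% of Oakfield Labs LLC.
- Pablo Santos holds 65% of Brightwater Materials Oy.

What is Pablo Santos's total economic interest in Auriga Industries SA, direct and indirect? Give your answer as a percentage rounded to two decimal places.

Pablo reaches Auriga along 2 paths.
Direct stake: 80% = 80%.
Via Juniper: 56% × 20% = 11.2%.
Total: 80% + 11.2% = 91.2%.
Rounded: 91.20%.

91.20%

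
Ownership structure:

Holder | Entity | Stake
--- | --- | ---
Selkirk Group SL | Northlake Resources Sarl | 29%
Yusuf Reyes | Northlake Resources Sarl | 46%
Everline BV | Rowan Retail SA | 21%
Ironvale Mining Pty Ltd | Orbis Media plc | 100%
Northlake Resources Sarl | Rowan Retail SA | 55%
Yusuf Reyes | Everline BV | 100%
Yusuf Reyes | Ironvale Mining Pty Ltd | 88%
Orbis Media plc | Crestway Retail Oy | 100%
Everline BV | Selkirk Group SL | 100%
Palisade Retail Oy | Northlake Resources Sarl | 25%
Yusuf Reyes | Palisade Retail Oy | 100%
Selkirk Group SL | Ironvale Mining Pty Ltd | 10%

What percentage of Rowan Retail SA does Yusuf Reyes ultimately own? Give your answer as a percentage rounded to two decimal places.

76.00%

Yusuf reaches Rowan along 4 paths.
Via Palisade → Northlake: 100% × 25% × 55% = 13.75%.
Via Northlake: 46% × 55% = 25.3%.
Via Everline → Selkirk → Northlake: 100% × 100% × 29% × 55% = 15.95%.
Via Everline: 100% × 21% = 21%.
Total: 13.75% + 25.3% + 15.95% + 21% = 76%.
Rounded: 76.00%.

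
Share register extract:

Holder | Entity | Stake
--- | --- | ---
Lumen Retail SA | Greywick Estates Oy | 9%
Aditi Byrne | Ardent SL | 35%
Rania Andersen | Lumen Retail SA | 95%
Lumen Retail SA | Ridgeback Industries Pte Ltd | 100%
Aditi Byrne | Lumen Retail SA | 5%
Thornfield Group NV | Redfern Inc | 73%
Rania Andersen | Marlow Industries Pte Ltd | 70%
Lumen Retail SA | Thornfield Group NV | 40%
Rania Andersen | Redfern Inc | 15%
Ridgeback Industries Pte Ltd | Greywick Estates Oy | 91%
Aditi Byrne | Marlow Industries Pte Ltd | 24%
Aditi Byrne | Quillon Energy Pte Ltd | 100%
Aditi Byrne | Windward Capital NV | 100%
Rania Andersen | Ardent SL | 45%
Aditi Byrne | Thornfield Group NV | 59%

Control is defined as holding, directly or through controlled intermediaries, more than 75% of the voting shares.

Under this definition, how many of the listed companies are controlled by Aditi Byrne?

Aditi holds 100% of Windward, so Aditi controls Windward.
Aditi holds 100% of Quillon, so Aditi controls Quillon.
No other company's threshold is met.
Aditi controls 2 companies.

2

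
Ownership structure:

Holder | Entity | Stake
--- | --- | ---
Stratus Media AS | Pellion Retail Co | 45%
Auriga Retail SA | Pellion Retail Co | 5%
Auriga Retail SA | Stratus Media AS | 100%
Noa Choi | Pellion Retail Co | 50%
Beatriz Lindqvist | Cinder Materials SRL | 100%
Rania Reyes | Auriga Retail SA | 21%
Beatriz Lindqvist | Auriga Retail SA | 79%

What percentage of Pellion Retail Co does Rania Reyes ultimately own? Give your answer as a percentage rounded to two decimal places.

10.50%

Rania reaches Pellion along 2 paths.
Via Auriga → Stratus: 21% × 100% × 45% = 9.45%.
Via Auriga: 21% × 5% = 1.05%.
Total: 9.45% + 1.05% = 10.5%.
Rounded: 10.50%.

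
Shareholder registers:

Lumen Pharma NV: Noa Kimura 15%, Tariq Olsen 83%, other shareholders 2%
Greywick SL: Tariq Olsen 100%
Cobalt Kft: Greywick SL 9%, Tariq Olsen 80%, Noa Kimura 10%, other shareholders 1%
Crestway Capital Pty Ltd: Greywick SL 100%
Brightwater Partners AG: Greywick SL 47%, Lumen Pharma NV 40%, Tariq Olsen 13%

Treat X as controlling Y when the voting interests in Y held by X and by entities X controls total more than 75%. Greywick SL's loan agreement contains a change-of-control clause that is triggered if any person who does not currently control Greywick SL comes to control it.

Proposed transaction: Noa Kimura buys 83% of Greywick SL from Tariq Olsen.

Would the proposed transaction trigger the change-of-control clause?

Yes

The purchase adds only to Noa's holdings (Tariq's stake shrinks), so Noa is the only person who could newly come to control Greywick.
Noa's largest direct stake is 15% in Lumen, which does not meet the threshold, so Noa controls no company.
Neither Noa nor any entity Noa controls holds any voting interest in Greywick.
So before the transaction, Noa does not control Greywick.
After the purchase, Noa holds 83% of Greywick directly, and Tariq's stake falls to 17%.
Noa holds 83% of Greywick, so Noa controls Greywick.
Noa did not control Greywick before and does after, so the clause is triggered.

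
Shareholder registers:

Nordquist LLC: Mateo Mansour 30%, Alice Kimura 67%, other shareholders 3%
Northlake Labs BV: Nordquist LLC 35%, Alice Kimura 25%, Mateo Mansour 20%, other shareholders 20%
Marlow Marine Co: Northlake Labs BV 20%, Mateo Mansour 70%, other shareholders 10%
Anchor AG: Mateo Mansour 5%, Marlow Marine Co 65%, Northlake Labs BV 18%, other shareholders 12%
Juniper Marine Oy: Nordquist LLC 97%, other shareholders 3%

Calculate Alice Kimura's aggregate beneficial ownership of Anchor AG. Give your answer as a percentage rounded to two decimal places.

15.02%

Alice reaches Anchor along 4 paths.
Via Nordquist → Northlake → Marlow: 67% × 35% × 20% × 65% = 3.0485%.
Via Northlake → Marlow: 25% × 20% × 65% = 3.25%.
Via Nordquist → Northlake: 67% × 35% × 18% = 4.221%.
Via Northlake: 25% × 18% = 4.5%.
Total: 3.0485% + 3.25% + 4.221% + 4.5% = 15.0195%.
Rounded: 15.02%.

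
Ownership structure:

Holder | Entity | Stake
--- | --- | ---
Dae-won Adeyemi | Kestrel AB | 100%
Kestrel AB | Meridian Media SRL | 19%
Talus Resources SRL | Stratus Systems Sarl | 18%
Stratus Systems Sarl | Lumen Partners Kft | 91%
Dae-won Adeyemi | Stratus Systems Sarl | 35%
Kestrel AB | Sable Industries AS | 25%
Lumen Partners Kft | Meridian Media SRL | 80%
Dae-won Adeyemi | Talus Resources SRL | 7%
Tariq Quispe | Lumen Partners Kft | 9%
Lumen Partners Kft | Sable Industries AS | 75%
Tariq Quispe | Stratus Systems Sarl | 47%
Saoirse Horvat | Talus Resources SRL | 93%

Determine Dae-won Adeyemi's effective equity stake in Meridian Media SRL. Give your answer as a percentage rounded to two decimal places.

45.40%

Dae-won reaches Meridian along 3 paths.
Via Stratus → Lumen: 35% × 91% × 80% = 25.48%.
Via Talus → Stratus → Lumen: 7% × 18% × 91% × 80% = 0.91728%.
Via Kestrel: 100% × 19% = 19%.
Total: 25.48% + 0.91728% + 19% = 45.39728%.
Rounded: 45.40%.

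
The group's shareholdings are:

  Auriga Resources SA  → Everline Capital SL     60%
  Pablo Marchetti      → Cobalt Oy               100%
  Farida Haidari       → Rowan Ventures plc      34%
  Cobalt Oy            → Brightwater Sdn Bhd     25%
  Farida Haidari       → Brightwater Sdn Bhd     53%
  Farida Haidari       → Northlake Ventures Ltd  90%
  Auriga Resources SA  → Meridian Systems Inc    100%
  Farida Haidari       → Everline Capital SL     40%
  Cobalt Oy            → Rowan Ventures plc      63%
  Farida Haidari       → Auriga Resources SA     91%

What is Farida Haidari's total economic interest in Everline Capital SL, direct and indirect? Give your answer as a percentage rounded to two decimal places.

94.60%

Farida reaches Everline along 2 paths.
Via Auriga: 91% × 60% = 54.6%.
Direct stake: 40% = 40%.
Total: 54.6% + 40% = 94.6%.
Rounded: 94.60%.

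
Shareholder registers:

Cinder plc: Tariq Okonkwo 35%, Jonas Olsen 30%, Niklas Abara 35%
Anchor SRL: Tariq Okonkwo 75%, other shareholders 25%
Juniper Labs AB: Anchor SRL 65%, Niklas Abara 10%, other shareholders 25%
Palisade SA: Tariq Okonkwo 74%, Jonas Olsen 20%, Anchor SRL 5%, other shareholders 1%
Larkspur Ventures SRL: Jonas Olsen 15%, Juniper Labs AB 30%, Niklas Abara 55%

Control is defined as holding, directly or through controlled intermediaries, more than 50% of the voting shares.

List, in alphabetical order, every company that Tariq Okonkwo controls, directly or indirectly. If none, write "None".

Tariq holds 75% of Anchor, so Tariq controls Anchor.
Anchor holds 65% of Juniper, so Tariq controls Juniper.
Tariq and Anchor together hold 74% + 5% = 79% of Palisade, so Tariq controls Palisade.
No other company's threshold is met.

Anchor SRL, Juniper Labs AB, Palisade SA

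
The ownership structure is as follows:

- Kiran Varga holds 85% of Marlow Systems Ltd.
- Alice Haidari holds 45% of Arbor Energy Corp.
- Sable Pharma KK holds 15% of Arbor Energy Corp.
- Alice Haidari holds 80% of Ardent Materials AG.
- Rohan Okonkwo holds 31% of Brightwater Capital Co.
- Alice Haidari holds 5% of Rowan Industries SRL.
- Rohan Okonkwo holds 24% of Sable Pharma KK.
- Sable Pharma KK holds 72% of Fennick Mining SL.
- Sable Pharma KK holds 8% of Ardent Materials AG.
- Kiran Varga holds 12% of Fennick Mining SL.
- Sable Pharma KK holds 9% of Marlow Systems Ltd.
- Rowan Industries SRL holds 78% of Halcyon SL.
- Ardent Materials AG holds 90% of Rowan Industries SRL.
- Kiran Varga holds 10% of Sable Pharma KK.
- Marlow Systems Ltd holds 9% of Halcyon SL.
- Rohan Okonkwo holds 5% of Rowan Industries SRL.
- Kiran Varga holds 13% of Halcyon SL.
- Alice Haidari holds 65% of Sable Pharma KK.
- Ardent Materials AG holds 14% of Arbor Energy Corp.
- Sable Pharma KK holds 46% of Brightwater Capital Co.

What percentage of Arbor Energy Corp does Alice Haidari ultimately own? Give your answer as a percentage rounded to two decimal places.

Alice reaches Arbor along 4 paths.
Via Ardent: 80% × 14% = 11.2%.
Via Sable → Ardent: 65% × 8% × 14% = 0.728%.
Direct stake: 45% = 45%.
Via Sable: 65% × 15% = 9.75%.
Total: 11.2% + 0.728% + 45% + 9.75% = 66.678%.
Rounded: 66.68%.

66.68%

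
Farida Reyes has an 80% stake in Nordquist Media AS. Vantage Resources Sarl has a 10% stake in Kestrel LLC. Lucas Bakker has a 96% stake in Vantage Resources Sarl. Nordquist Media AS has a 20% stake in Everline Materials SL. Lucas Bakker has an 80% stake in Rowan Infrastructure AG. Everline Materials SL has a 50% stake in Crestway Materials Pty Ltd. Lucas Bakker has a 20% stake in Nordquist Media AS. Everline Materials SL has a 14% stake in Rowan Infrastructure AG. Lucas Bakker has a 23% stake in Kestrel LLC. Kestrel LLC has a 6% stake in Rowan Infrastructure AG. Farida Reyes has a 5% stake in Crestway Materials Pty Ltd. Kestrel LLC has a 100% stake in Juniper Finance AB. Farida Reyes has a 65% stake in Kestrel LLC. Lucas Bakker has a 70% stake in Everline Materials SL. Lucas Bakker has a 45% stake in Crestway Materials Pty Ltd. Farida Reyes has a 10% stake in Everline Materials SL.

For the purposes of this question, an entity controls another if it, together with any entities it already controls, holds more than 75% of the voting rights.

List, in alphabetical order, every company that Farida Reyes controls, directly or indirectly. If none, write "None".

Farida holds 80% of Nordquist, so Farida controls Nordquist.
No other company's threshold is met.

Nordquist Media AS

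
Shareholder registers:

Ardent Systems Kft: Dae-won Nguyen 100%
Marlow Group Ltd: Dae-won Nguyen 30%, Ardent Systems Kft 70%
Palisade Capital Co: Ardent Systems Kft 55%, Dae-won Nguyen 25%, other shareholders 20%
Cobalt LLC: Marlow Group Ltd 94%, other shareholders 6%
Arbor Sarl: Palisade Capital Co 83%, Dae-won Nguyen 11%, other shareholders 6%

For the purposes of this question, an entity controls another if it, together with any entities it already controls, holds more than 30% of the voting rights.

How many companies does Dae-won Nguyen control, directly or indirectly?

5

Dae-won holds 100% of Ardent, so Dae-won controls Ardent.
Dae-won and Ardent together hold 30% + 70% = 100% of Marlow, so Dae-won controls Marlow.
Ardent and Dae-won together hold 55% + 25% = 80% of Palisade, so Dae-won controls Palisade.
Marlow holds 94% of Cobalt, so Dae-won controls Cobalt.
Palisade and Dae-won together hold 83% + 11% = 94% of Arbor, so Dae-won controls Arbor.
Dae-won controls 5 companies.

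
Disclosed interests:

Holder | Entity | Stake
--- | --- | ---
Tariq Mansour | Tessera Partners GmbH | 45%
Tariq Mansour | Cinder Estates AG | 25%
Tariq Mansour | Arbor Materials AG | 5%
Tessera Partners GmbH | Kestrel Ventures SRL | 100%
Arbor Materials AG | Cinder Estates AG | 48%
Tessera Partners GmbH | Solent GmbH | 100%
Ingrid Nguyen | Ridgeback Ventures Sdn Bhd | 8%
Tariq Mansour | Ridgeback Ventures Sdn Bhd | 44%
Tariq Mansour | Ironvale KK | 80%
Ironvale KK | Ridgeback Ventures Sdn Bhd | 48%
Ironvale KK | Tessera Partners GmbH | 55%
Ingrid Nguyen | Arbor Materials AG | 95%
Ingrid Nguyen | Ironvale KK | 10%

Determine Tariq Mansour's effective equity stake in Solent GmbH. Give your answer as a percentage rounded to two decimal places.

Tariq reaches Solent along 2 paths.
Via Tessera: 45% × 100% = 45%.
Via Ironvale → Tessera: 80% × 55% × 100% = 44%.
Total: 45% + 44% = 89%.
Rounded: 89.00%.

89.00%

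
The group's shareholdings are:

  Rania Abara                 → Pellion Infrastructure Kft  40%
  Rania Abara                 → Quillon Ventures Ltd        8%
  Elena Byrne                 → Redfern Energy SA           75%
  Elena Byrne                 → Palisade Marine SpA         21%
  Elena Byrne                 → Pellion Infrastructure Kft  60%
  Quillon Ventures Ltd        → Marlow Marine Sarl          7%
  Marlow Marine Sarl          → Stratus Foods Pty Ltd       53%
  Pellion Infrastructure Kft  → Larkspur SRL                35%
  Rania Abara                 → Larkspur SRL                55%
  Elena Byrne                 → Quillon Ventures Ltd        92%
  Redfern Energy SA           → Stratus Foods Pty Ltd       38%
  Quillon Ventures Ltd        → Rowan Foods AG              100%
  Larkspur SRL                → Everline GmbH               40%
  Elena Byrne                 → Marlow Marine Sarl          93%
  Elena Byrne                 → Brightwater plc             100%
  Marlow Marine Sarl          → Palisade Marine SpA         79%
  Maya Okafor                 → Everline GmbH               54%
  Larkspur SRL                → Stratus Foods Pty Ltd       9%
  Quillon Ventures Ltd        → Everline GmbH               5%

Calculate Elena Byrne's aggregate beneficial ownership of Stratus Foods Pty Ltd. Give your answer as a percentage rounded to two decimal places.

83.09%

Elena reaches Stratus along 4 paths.
Via Redfern: 75% × 38% = 28.5%.
Via Marlow: 93% × 53% = 49.29%.
Via Quillon → Marlow: 92% × 7% × 53% = 3.4132%.
Via Pellion → Larkspur: 60% × 35% × 9% = 1.89%.
Total: 28.5% + 49.29% + 3.4132% + 1.89% = 83.0932%.
Rounded: 83.09%.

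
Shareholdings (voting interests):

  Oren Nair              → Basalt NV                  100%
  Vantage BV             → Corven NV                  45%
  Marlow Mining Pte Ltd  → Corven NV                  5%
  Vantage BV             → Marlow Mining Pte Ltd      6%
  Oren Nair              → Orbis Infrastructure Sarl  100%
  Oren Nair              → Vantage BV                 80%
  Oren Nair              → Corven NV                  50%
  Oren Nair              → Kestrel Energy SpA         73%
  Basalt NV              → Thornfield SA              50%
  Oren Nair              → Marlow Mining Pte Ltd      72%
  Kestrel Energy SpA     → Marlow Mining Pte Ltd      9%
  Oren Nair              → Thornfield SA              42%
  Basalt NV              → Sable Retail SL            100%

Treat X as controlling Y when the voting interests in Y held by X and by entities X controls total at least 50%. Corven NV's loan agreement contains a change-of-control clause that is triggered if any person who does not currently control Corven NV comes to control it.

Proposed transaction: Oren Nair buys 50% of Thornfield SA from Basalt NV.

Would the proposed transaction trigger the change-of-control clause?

The purchase adds only to Oren's holdings (Basalt's stake shrinks), so Oren is the only person who could newly come to control Corven.
Oren holds 80% of Vantage, so Oren controls Vantage.
Oren holds 73% of Kestrel, so Oren controls Kestrel.
Oren and Vantage and Kestrel together hold 72% + 6% + 9% = 87% of Marlow, so Oren controls Marlow.
Oren and Vantage and Marlow together hold 50% + 45% + 5% = 100% of Corven, so Oren controls Corven.
So Oren already controls Corven before the transaction.
After the purchase, Oren's direct stake in Thornfield rises to 42% + 50% = 92%, and Basalt's stake falls to 0%.
Oren controlled Corven already, so this is not a new person acquiring control; every other person's position is unchanged or reduced.
No new person acquires control, so the clause is not triggered.

No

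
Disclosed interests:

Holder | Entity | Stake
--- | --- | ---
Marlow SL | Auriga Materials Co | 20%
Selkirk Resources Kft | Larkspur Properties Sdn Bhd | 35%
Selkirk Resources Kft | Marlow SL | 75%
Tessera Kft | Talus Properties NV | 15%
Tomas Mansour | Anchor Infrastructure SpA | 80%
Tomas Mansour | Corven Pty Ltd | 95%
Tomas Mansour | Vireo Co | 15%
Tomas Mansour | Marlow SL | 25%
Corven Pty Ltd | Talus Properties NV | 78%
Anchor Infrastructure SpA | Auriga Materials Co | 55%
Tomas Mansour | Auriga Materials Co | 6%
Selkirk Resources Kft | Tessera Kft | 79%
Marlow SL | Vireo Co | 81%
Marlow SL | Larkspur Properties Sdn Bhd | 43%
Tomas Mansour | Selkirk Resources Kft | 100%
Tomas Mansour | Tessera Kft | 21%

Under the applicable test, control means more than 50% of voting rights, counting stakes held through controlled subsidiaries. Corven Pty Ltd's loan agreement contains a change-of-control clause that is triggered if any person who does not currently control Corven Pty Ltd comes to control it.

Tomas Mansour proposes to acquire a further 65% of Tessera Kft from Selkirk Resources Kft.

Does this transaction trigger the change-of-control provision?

The purchase adds only to Tomas's holdings (Selkirk's stake shrinks), so Tomas is the only person who could newly come to control Corven.
Tomas holds 95% of Corven, so Tomas controls Corven.
So Tomas already controls Corven before the transaction.
After the purchase, Tomas's direct stake in Tessera rises to 21% + 65% = 86%, and Selkirk's stake falls to 14%.
Tomas controlled Corven already, so this is not a new person acquiring control; every other person's position is unchanged or reduced.
No new person acquires control, so the clause is not triggered.

No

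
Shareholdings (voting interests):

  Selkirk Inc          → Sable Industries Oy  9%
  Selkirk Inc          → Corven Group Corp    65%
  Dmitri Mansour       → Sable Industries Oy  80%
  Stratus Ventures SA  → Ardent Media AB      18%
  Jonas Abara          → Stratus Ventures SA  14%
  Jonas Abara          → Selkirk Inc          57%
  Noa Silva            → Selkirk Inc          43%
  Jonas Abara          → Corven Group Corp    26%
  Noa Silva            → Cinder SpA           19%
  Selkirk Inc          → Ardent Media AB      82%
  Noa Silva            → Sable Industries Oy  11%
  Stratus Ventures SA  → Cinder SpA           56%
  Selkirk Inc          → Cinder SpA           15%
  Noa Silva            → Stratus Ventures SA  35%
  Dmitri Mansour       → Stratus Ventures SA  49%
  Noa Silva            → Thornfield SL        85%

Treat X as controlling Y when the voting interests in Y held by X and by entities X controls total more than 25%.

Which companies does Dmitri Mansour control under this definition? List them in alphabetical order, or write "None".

Dmitri holds 49% of Stratus, so Dmitri controls Stratus.
Dmitri holds 80% of Sable, so Dmitri controls Sable.
Stratus holds 56% of Cinder, so Dmitri controls Cinder.
No other company's threshold is met.

Cinder SpA, Sable Industries Oy, Stratus Ventures SA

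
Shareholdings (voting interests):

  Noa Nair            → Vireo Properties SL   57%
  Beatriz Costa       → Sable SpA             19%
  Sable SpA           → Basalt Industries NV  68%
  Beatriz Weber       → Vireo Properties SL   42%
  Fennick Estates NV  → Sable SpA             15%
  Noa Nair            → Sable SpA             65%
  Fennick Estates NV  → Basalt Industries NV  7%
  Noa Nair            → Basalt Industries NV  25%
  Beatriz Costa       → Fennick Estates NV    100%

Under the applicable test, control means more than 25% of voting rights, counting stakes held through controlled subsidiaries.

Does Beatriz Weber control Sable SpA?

Beatriz Weber holds 42% of Vireo, so Beatriz Weber controls Vireo.
Neither Beatriz Weber nor any entity Beatriz Weber controls holds any voting interest in Sable.
So Beatriz Weber does not control Sable.

No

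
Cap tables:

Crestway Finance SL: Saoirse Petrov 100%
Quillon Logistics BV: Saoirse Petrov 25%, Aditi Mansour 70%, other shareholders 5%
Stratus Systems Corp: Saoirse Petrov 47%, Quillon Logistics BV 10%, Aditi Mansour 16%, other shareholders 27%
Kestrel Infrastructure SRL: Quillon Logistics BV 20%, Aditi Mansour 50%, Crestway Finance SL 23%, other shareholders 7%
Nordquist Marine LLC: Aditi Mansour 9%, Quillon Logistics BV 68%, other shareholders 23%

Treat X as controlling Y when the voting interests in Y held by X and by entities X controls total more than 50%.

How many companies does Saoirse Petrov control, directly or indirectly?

Saoirse holds 100% of Crestway, so Saoirse controls Crestway.
No other company's threshold is met.
Saoirse controls 1 company.

1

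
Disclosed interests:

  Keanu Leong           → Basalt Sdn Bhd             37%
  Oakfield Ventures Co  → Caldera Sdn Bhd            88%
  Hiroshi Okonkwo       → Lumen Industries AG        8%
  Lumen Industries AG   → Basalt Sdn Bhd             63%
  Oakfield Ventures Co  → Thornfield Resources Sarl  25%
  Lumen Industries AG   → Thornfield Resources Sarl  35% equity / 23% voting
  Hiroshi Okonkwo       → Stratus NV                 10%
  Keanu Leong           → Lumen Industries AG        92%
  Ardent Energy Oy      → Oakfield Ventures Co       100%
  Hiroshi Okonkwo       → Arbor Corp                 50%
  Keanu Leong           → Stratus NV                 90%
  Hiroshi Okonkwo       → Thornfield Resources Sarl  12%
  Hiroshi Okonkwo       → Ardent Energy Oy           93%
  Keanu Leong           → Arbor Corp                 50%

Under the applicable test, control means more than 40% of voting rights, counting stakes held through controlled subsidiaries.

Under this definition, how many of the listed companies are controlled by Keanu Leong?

Keanu holds 90% of Stratus, so Keanu controls Stratus.
Keanu holds 92% of Lumen, so Keanu controls Lumen.
Keanu and Lumen together hold 37% + 63% = 100% of Basalt, so Keanu controls Basalt.
Keanu holds 50% of Arbor, so Keanu controls Arbor.
No other company's threshold is met.
Keanu controls 4 companies.

4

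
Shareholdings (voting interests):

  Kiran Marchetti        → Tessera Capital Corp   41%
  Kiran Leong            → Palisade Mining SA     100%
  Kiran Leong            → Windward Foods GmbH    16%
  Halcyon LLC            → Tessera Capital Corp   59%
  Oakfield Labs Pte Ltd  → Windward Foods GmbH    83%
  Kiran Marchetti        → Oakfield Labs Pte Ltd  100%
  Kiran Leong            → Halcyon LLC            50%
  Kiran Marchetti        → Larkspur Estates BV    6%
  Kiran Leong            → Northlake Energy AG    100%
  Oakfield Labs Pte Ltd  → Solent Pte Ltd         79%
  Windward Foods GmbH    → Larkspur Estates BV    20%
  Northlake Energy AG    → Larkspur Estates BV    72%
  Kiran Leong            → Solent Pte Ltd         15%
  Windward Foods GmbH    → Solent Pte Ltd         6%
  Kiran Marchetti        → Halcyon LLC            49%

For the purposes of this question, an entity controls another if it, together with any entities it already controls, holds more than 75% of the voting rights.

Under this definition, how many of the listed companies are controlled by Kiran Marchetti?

Kiran Marchetti holds 100% of Oakfield, so Kiran Marchetti controls Oakfield.
Oakfield holds 83% of Windward, so Kiran Marchetti controls Windward.
Oakfield and Windward together hold 79% + 6% = 85% of Solent, so Kiran Marchetti controls Solent.
No other company's threshold is met.
Kiran Marchetti controls 3 companies.

3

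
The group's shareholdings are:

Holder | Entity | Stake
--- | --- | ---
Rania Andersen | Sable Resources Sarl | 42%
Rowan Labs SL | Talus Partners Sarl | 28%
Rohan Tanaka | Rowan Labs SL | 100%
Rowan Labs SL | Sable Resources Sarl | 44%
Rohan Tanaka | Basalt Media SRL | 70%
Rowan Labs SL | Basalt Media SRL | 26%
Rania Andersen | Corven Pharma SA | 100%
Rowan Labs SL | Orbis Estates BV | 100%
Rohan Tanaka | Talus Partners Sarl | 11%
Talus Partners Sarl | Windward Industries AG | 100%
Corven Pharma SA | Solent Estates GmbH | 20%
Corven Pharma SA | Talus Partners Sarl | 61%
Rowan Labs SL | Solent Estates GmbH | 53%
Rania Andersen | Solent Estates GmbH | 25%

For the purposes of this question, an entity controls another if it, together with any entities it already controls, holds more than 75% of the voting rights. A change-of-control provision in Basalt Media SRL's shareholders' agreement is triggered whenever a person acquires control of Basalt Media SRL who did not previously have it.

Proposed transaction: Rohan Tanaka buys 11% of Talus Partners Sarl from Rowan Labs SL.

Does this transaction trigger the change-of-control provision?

The purchase adds only to Rohan's holdings (Rowan's stake shrinks), so Rohan is the only person who could newly come to control Basalt.
Rohan holds 100% of Rowan, so Rohan controls Rowan.
Rohan and Rowan together hold 70% + 26% = 96% of Basalt, so Rohan controls Basalt.
So Rohan already controls Basalt before the transaction.
After the purchase, Rohan's direct stake in Talus rises to 11% + 11% = 22%, and Rowan's stake falls to 17%.
Rohan controlled Basalt already, so this is not a new person acquiring control; every other person's position is unchanged or reduced.
No new person acquires control, so the clause is not triggered.

No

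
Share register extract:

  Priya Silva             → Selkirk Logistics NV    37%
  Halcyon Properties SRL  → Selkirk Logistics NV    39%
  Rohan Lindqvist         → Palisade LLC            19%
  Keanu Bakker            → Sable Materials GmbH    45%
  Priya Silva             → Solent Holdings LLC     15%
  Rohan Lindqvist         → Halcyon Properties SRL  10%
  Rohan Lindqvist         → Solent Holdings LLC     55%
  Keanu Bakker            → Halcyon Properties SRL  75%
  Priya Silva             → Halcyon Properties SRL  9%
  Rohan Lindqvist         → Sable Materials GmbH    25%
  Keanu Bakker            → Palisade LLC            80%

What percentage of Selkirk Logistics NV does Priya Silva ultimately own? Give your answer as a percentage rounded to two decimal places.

40.51%

Priya reaches Selkirk along 2 paths.
Direct stake: 37% = 37%.
Via Halcyon: 9% × 39% = 3.51%.
Total: 37% + 3.51% = 40.51%.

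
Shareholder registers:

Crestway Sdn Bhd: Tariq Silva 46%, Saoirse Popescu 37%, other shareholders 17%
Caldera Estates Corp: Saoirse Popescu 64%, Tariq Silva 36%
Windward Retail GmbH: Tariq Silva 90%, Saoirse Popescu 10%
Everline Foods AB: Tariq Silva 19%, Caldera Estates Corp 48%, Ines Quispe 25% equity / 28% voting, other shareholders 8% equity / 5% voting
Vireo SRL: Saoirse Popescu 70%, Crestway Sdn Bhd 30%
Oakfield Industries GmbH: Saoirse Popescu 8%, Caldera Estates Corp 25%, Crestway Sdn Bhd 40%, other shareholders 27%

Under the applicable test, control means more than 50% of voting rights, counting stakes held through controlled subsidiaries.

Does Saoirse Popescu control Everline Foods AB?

Saoirse holds 64% of Caldera, so Saoirse controls Caldera.
Saoirse holds 70% of Vireo, so Saoirse controls Vireo.
In Everline, Saoirse's side holds only 48%, not > 50%.
So Saoirse does not control Everline.

No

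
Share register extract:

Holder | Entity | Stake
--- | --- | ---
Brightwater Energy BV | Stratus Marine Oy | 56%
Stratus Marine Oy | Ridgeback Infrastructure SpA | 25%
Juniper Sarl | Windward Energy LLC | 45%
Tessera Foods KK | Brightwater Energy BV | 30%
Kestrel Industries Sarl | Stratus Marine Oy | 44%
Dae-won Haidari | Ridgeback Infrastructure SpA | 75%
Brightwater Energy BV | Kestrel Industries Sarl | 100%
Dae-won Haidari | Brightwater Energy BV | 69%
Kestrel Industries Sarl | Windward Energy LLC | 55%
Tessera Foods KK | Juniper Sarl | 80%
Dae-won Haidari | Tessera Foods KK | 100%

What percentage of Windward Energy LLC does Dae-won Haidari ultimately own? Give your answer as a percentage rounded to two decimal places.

90.45%

Dae-won reaches Windward along 3 paths.
Via Brightwater → Kestrel: 69% × 100% × 55% = 37.95%.
Via Tessera → Brightwater → Kestrel: 100% × 30% × 100% × 55% = 16.5%.
Via Tessera → Juniper: 100% × 80% × 45% = 36%.
Total: 37.95% + 16.5% + 36% = 90.45%.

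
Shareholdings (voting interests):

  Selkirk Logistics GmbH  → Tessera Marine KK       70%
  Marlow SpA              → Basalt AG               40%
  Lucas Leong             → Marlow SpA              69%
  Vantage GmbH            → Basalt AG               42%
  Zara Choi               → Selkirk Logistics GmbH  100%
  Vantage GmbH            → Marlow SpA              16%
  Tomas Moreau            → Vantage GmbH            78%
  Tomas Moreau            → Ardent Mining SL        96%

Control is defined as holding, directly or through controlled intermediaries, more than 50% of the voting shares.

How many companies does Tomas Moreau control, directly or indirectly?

Tomas holds 78% of Vantage, so Tomas controls Vantage.
Tomas holds 96% of Ardent, so Tomas controls Ardent.
No other company's threshold is met.
Tomas controls 2 companies.

2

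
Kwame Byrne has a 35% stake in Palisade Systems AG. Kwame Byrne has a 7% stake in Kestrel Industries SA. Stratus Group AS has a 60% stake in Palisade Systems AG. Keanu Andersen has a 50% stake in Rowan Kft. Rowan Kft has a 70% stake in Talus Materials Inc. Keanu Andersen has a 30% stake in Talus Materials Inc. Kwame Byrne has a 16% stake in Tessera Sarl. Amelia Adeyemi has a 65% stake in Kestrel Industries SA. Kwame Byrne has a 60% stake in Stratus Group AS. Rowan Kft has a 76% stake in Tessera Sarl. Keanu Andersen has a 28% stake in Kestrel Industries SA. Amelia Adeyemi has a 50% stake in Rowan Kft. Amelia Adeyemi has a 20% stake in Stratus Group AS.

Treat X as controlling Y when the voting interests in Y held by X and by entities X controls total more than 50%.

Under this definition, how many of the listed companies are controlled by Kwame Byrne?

2

Kwame holds 60% of Stratus, so Kwame controls Stratus.
Stratus and Kwame together hold 60% + 35% = 95% of Palisade, so Kwame controls Palisade.
No other company's threshold is met.
Kwame controls 2 companies.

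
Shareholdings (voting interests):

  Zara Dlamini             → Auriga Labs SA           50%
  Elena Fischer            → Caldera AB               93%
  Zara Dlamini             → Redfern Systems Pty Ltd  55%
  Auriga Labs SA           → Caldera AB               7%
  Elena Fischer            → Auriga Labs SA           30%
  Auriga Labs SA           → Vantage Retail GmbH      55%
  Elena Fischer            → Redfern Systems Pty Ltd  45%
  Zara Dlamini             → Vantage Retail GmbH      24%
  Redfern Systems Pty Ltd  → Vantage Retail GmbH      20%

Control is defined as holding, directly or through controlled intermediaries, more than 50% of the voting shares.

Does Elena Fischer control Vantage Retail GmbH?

No

Elena holds 93% of Caldera, so Elena controls Caldera.
Neither Elena nor any entity Elena controls holds any voting interest in Vantage.
So Elena does not control Vantage.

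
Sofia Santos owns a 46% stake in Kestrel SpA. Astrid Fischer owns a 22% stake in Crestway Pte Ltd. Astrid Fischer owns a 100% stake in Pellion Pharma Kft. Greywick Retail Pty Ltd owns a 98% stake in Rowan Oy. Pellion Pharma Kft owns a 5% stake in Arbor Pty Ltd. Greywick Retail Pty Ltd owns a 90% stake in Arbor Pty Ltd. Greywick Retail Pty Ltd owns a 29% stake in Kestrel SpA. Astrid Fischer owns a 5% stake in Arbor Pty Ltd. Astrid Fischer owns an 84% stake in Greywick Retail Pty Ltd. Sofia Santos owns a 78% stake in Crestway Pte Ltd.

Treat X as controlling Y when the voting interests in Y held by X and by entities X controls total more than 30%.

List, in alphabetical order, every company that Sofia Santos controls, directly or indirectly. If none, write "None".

Sofia holds 78% of Crestway, so Sofia controls Crestway.
Sofia holds 46% of Kestrel, so Sofia controls Kestrel.
No other company's threshold is met.

Crestway Pte Ltd, Kestrel SpA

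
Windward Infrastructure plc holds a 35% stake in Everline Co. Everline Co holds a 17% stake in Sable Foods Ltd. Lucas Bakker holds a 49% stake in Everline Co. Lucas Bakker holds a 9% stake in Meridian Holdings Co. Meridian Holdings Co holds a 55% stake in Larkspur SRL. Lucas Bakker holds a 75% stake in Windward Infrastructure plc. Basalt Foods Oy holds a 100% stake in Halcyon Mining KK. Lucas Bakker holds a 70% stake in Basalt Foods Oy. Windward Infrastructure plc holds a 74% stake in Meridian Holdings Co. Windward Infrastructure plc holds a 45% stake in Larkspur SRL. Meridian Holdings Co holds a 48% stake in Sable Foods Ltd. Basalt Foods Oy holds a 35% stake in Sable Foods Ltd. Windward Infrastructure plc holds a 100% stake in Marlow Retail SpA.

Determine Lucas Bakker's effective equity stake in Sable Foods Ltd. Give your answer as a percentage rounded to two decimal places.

68.25%

Lucas reaches Sable along 5 paths.
Via Meridian: 9% × 48% = 4.32%.
Via Windward → Meridian: 75% × 74% × 48% = 26.64%.
Via Basalt: 70% × 35% = 24.5%.
Via Windward → Everline: 75% × 35% × 17% = 4.4625%.
Via Everline: 49% × 17% = 8.33%.
Total: 4.32% + 26.64% + 24.5% + 4.4625% + 8.33% = 68.2525%.
Rounded: 68.25%.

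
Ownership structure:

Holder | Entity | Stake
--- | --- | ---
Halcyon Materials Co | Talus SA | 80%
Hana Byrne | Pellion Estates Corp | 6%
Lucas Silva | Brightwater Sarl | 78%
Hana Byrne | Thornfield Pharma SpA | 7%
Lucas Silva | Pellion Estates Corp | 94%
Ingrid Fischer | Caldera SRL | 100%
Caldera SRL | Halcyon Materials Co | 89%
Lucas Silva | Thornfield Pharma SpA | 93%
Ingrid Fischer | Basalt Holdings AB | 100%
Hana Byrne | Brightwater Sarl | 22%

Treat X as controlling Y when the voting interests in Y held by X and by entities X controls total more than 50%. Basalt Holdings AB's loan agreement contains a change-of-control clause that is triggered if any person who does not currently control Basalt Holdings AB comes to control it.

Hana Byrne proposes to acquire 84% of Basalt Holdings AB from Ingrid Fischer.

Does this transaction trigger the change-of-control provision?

The purchase adds only to Hana's holdings (Ingrid's stake shrinks), so Hana is the only person who could newly come to control Basalt.
Hana's largest direct stake is 22% in Brightwater, which does not meet the threshold, so Hana controls no company.
Neither Hana nor any entity Hana controls holds any voting interest in Basalt.
So before the transaction, Hana does not control Basalt.
After the purchase, Hana holds 84% of Basalt directly, and Ingrid's stake falls to 16%.
Hana holds 84% of Basalt, so Hana controls Basalt.
Hana did not control Basalt before and does after, so the clause is triggered.

Yes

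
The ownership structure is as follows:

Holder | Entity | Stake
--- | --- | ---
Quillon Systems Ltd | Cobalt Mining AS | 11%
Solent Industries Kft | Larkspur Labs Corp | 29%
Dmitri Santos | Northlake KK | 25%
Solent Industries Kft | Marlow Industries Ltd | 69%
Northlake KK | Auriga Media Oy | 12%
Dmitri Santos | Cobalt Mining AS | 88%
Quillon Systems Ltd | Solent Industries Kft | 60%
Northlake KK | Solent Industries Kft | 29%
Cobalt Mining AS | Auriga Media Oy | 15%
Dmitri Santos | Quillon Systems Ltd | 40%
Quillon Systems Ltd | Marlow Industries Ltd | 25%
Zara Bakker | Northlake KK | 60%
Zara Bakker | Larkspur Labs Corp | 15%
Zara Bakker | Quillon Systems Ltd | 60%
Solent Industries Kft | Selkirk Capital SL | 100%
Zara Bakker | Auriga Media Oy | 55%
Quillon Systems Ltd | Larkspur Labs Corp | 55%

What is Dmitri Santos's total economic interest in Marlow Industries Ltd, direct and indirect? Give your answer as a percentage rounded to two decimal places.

31.56%

Dmitri reaches Marlow along 3 paths.
Via Quillon → Solent: 40% × 60% × 69% = 16.56%.
Via Northlake → Solent: 25% × 29% × 69% = 5.0025%.
Via Quillon: 40% × 25% = 10%.
Total: 16.56% + 5.0025% + 10% = 31.5625%.
Rounded: 31.56%.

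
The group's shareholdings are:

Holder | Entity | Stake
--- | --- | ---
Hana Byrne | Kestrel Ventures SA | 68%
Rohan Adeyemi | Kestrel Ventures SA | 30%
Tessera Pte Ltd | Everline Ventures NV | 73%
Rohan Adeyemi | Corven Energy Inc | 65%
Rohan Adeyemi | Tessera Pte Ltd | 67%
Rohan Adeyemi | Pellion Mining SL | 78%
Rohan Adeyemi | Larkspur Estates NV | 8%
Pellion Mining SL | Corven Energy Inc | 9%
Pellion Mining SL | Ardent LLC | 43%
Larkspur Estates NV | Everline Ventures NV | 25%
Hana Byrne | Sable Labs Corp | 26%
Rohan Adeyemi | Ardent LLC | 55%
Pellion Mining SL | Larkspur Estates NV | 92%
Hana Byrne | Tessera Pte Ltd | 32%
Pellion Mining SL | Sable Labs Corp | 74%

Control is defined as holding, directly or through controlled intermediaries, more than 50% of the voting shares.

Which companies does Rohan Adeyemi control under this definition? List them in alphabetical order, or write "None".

Ardent LLC, Corven Energy Inc, Everline Ventures NV, Larkspur Estates NV, Pellion Mining SL, Sable Labs Corp, Tessera Pte Ltd

Rohan holds 78% of Pellion, so Rohan controls Pellion.
Rohan holds 67% of Tessera, so Rohan controls Tessera.
Rohan and Pellion together hold 8% + 92% = 100% of Larkspur, so Rohan controls Larkspur.
Pellion holds 74% of Sable, so Rohan controls Sable.
Pellion and Rohan together hold 43% + 55% = 98% of Ardent, so Rohan controls Ardent.
Tessera and Larkspur together hold 73% + 25% = 98% of Everline, so Rohan controls Everline.
Rohan and Pellion together hold 65% + 9% = 74% of Corven, so Rohan controls Corven.
No other company's threshold is met.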